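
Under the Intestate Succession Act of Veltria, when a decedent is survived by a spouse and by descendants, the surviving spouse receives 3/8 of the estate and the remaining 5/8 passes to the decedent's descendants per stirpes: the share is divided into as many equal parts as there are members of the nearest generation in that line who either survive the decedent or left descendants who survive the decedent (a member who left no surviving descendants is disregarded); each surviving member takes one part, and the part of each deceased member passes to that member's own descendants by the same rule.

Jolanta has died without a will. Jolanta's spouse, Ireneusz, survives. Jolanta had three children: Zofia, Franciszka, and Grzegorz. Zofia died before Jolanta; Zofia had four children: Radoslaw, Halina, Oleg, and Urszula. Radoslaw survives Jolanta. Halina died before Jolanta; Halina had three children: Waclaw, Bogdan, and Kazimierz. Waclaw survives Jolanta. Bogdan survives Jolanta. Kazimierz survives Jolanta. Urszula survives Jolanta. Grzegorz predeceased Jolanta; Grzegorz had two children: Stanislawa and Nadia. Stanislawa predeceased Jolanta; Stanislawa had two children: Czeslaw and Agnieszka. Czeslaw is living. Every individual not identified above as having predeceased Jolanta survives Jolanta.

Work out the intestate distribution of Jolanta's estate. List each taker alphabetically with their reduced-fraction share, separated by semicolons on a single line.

Agnieszka 5/96; Bogdan 5/288; Czeslaw 5/96; Franciszka 5/24; Ireneusz 3/8; Kazimierz 5/288; Nadia 5/48; Oleg 5/96; Radoslaw 5/96; Urszula 5/96; Waclaw 5/288

Ireneusz, as surviving spouse, takes 3/8.
The remaining 5/8 passes to Jolanta's descendants per stirpes.
The 5/8 is divided into 3 equal shares of 5/24 among Zofia, Franciszka, Grzegorz.
Zofia predeceased; the 5/24 allotted to Zofia's branch passes to Zofia's issue by representation.
The 5/24 is divided into 4 equal shares of 5/96 among Radoslaw, Halina, Oleg, Urszula.
Radoslaw is living and takes 5/96.
Halina predeceased; the 5/96 allotted to Halina's branch passes to Halina's issue by representation.
The 5/96 is divided into 3 equal shares of 5/288 among Waclaw, Bogdan, Kazimierz.
Waclaw is living and takes 5/288.
Bogdan is living and takes 5/288.
Kazimierz is living and takes 5/288.
Oleg is living and takes 5/96.
Urszula is living and takes 5/96.
Franciszka is living and takes 5/24.
Grzegorz predeceased; the 5/24 allotted to Grzegorz's branch passes to Grzegorz's issue by representation.
The 5/24 is divided into 2 equal shares of 5/48 among Stanislawa, Nadia.
Stanislawa predeceased; the 5/48 allotted to Stanislawa's branch passes to Stanislawa's issue by representation.
The 5/48 is divided into 2 equal shares of 5/96 among Czeslaw, Agnieszka.
Czeslaw is living and takes 5/96.
Agnieszka is living and takes 5/96.
Nadia is living and takes 5/48.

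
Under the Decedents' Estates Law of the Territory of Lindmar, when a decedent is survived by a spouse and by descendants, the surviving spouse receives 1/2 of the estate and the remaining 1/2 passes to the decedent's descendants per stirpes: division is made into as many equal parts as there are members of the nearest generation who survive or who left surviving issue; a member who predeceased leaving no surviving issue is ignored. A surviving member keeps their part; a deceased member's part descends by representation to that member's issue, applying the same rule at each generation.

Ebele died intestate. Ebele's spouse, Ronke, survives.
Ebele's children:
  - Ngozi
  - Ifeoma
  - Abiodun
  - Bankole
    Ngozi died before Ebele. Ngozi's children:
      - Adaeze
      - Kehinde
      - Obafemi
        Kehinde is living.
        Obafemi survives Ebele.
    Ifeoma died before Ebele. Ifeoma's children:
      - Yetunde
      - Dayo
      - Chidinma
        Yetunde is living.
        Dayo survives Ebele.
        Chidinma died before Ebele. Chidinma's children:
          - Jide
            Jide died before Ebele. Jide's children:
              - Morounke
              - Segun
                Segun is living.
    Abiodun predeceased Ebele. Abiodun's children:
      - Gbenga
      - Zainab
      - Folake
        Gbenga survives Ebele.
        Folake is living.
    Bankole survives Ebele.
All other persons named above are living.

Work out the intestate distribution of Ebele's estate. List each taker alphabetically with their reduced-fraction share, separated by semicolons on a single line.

Adaeze 1/24; Bankole 1/8; Dayo 1/24; Folake 1/24; Gbenga 1/24; Kehinde 1/24; Morounke 1/48; Obafemi 1/24; Ronke 1/2; Segun 1/48; Yetunde 1/24; Zainab 1/24

Ronke, as surviving spouse, takes 1/2.
The remaining 1/2 passes to Ebele's descendants per stirpes.
The 1/2 is divided into 4 equal shares of 1/8 among Ngozi, Ifeoma, Abiodun, Bankole.
Ngozi predeceased; the 1/8 allotted to Ngozi's branch passes to Ngozi's issue by representation.
The 1/8 is divided into 3 equal shares of 1/24 among Adaeze, Kehinde, Obafemi.
Adaeze is living and takes 1/24.
Kehinde is living and takes 1/24.
Obafemi is living and takes 1/24.
Ifeoma predeceased; the 1/8 allotted to Ifeoma's branch passes to Ifeoma's issue by representation.
The 1/8 is divided into 3 equal shares of 1/24 among Yetunde, Dayo, Chidinma.
Yetunde is living and takes 1/24.
Dayo is living and takes 1/24.
Chidinma predeceased; the 1/24 allotted to Chidinma's branch passes to Chidinma's issue by representation.
Jide's line is the sole branch at this level, so the full 1/24 passes to Jide's issue by representation.
The 1/24 is divided into 2 equal shares of 1/48 among Morounke, Segun.
Morounke is living and takes 1/48.
Segun is living and takes 1/48.
Abiodun predeceased; the 1/8 allotted to Abiodun's branch passes to Abiodun's issue by representation.
The 1/8 is divided into 3 equal shares of 1/24 among Gbenga, Zainab, Folake.
Gbenga is living and takes 1/24.
Zainab is living and takes 1/24.
Folake is living and takes 1/24.
Bankole is living and takes 1/8.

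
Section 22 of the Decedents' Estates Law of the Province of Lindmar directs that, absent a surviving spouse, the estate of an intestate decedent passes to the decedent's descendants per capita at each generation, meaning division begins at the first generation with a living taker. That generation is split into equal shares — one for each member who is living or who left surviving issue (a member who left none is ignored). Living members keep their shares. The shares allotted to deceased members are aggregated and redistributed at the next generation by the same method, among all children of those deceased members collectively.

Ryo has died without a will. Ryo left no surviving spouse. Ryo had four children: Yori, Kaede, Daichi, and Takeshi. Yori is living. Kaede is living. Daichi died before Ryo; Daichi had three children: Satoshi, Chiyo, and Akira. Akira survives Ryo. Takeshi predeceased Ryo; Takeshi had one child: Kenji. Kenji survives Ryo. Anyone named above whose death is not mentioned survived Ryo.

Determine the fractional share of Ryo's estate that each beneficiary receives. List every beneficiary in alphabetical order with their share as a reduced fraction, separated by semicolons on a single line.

There is no surviving spouse, so the entire estate passes to Ryo's descendants per capita at each generation.
At generation 1 (Yori, Kaede, Daichi, Takeshi) there are 4 shares of (1)/4 = 1/4 each.
Living: Yori and Kaede — each takes 1/4.
Deceased: Daichi and Takeshi. Their combined 1/2 is pooled and carried to generation 2.
At generation 2 (Satoshi, Chiyo, Akira, Kenji) there are 4 shares of (1/2)/4 = 1/8 each.
Living: Satoshi, Chiyo, Akira, and Kenji — each takes 1/8.

Akira 1/8; Chiyo 1/8; Kaede 1/4; Kenji 1/8; Satoshi 1/8; Yori 1/4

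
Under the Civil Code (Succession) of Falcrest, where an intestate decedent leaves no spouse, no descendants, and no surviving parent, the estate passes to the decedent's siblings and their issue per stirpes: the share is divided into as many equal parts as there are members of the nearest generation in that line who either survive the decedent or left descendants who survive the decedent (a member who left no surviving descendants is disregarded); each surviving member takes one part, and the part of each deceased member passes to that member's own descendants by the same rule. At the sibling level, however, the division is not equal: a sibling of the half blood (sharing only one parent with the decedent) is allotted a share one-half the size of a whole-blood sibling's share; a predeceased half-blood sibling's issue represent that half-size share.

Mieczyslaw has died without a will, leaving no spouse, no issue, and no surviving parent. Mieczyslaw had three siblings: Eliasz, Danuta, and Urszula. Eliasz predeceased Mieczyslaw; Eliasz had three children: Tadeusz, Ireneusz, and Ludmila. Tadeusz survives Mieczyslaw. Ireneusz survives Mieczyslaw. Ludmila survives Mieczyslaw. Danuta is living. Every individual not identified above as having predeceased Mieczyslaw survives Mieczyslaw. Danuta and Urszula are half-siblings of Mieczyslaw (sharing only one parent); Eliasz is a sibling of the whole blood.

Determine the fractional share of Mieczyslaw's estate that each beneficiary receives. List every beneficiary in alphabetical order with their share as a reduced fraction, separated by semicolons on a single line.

Danuta 1/4; Ireneusz 1/6; Ludmila 1/6; Tadeusz 1/6; Urszula 1/4

No spouse, descendants, or parent survives, so the estate passes to Mieczyslaw's siblings per stirpes.
Half-blood siblings count for one-half the weight of whole-blood siblings at the initial division.
Dividing 1 in proportion to weights (total weight 2): Eliasz (weight 1) → 1/2; Danuta (weight 1/2) → 1/4; Urszula (weight 1/2) → 1/4.
Eliasz predeceased; the 1/2 allotted to Eliasz's branch passes to Eliasz's issue by representation.
The 1/2 is divided into 3 equal shares of 1/6 among Tadeusz, Ireneusz, Ludmila.
Tadeusz is living and takes 1/6.
Ireneusz is living and takes 1/6.
Ludmila is living and takes 1/6.
Danuta is living and takes 1/4.
Urszula is living and takes 1/4.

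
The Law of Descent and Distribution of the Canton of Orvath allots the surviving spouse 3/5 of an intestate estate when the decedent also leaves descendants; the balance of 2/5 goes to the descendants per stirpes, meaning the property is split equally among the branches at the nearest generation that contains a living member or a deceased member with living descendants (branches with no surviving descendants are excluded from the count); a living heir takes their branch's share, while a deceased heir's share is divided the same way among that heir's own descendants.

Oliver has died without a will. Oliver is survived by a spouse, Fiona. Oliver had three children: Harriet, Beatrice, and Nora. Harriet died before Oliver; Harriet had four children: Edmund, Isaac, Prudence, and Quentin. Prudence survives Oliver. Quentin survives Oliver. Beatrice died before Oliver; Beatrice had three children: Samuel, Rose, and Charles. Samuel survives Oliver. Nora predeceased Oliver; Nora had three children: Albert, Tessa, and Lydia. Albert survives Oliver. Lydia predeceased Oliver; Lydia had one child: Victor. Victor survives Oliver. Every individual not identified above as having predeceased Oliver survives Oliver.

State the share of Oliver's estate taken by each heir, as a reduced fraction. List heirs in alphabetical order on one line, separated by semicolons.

Fiona, as surviving spouse, takes 3/5.
The remaining 2/5 passes to Oliver's descendants per stirpes.
The 2/5 is divided into 3 equal shares of 2/15 among Harriet, Beatrice, Nora.
Harriet predeceased; the 2/15 allotted to Harriet's branch passes to Harriet's issue by representation.
The 2/15 is divided into 4 equal shares of 1/30 among Edmund, Isaac, Prudence, Quentin.
Edmund is living and takes 1/30.
Isaac is living and takes 1/30.
Prudence is living and takes 1/30.
Quentin is living and takes 1/30.
Beatrice predeceased; the 2/15 allotted to Beatrice's branch passes to Beatrice's issue by representation.
The 2/15 is divided into 3 equal shares of 2/45 among Samuel, Rose, Charles.
Samuel is living and takes 2/45.
Rose is living and takes 2/45.
Charles is living and takes 2/45.
Nora predeceased; the 2/15 allotted to Nora's branch passes to Nora's issue by representation.
The 2/15 is divided into 3 equal shares of 2/45 among Albert, Tessa, Lydia.
Albert is living and takes 2/45.
Tessa is living and takes 2/45.
Lydia predeceased; the 2/45 allotted to Lydia's branch passes to Lydia's issue by representation.
Victor is the sole taker at this level and receives the full 2/45.

Albert 2/45; Charles 2/45; Edmund 1/30; Fiona 3/5; Isaac 1/30; Prudence 1/30; Quentin 1/30; Rose 2/45; Samuel 2/45; Tessa 2/45; Victor 2/45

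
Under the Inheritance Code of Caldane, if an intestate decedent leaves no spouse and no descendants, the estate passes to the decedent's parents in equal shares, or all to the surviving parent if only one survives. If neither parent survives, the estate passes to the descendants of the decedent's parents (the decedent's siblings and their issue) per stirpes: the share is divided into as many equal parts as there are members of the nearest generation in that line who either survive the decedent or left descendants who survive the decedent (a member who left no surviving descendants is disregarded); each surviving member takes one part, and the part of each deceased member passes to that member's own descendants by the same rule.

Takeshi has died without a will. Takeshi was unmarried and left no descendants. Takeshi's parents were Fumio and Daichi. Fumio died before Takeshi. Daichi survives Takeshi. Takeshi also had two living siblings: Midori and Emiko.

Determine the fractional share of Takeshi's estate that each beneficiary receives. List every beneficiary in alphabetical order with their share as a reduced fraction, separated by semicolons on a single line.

Only one parent, Daichi, survives, so Daichi takes the entire estate. The siblings take nothing because a surviving parent has priority.

Daichi 1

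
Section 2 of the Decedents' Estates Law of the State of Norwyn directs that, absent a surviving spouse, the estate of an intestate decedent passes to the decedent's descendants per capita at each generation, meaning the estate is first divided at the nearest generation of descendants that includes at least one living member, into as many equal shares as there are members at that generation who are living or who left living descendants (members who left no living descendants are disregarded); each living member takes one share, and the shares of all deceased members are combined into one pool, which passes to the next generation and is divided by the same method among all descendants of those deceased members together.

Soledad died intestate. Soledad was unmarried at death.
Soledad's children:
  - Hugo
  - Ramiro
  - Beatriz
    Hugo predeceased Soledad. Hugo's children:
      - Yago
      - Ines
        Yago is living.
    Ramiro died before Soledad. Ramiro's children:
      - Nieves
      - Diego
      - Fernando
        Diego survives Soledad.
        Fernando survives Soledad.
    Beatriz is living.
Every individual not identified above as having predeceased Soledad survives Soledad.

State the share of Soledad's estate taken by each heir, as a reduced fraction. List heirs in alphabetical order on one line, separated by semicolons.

There is no surviving spouse, so the entire estate passes to Soledad's descendants per capita at each generation.
At generation 1 (Hugo, Ramiro, Beatriz) there are 3 shares of (1)/3 = 1/3 each.
Living: Beatriz — each takes 1/3.
Deceased: Hugo and Ramiro. Their combined 2/3 is pooled and carried to generation 2.
At generation 2 (Yago, Ines, Nieves, Diego, Fernando) there are 5 shares of (2/3)/5 = 2/15 each.
Living: Yago, Ines, Nieves, Diego, and Fernando — each takes 2/15.

Beatriz 1/3; Diego 2/15; Fernando 2/15; Ines 2/15; Nieves 2/15; Yago 2/15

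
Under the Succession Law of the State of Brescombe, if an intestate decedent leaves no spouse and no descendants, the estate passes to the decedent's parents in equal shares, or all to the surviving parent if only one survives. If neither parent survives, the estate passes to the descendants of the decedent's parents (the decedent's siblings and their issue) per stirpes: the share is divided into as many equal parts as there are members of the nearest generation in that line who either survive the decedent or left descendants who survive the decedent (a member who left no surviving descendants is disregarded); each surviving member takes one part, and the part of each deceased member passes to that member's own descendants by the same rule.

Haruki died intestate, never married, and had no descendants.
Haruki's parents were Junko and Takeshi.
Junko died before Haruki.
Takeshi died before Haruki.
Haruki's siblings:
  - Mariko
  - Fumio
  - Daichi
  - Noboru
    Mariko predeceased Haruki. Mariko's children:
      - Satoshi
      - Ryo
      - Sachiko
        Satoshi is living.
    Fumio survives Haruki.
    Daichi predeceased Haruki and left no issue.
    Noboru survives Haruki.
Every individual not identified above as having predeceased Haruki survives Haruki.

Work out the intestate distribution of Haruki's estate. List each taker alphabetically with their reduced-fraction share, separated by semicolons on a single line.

Neither parent survives and there are no descendants, so the estate passes to Haruki's siblings and their issue per stirpes.
Daichi left no surviving issue, so that branch lapses and is disregarded.
The estate is divided into 3 equal shares of 1/3 among Mariko, Fumio, Noboru.
Mariko predeceased; the 1/3 allotted to Mariko's branch passes to Mariko's issue by representation.
The 1/3 is divided into 3 equal shares of 1/9 among Satoshi, Ryo, Sachiko.
Satoshi is living and takes 1/9.
Ryo is living and takes 1/9.
Sachiko is living and takes 1/9.
Fumio is living and takes 1/3.
Noboru is living and takes 1/3.

Fumio 1/3; Noboru 1/3; Ryo 1/9; Sachiko 1/9; Satoshi 1/9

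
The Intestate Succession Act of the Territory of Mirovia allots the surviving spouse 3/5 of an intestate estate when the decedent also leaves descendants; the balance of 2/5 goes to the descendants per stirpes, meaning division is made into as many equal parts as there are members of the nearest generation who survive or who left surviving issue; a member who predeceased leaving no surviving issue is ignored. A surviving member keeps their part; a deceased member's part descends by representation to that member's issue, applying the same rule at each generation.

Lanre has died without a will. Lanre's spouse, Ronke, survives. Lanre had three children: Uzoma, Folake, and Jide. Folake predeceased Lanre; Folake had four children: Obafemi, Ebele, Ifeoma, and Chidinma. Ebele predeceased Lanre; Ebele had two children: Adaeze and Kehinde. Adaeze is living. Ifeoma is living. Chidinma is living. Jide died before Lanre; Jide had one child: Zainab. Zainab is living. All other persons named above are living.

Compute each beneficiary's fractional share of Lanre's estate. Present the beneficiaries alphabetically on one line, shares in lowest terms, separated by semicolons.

Adaeze 1/60; Chidinma 1/30; Ifeoma 1/30; Kehinde 1/60; Obafemi 1/30; Ronke 3/5; Uzoma 2/15; Zainab 2/15

Ronke, as surviving spouse, takes 3/5.
The remaining 2/5 passes to Lanre's descendants per stirpes.
The 2/5 is divided into 3 equal shares of 2/15 among Uzoma, Folake, Jide.
Uzoma is living and takes 2/15.
Folake predeceased; the 2/15 allotted to Folake's branch passes to Folake's issue by representation.
The 2/15 is divided into 4 equal shares of 1/30 among Obafemi, Ebele, Ifeoma, Chidinma.
Obafemi is living and takes 1/30.
Ebele predeceased; the 1/30 allotted to Ebele's branch passes to Ebele's issue by representation.
The 1/30 is divided into 2 equal shares of 1/60 among Adaeze, Kehinde.
Adaeze is living and takes 1/60.
Kehinde is living and takes 1/60.
Ifeoma is living and takes 1/30.
Chidinma is living and takes 1/30.
Jide predeceased; the 2/15 allotted to Jide's branch passes to Jide's issue by representation.
Zainab is the sole taker at this level and receives the full 2/15.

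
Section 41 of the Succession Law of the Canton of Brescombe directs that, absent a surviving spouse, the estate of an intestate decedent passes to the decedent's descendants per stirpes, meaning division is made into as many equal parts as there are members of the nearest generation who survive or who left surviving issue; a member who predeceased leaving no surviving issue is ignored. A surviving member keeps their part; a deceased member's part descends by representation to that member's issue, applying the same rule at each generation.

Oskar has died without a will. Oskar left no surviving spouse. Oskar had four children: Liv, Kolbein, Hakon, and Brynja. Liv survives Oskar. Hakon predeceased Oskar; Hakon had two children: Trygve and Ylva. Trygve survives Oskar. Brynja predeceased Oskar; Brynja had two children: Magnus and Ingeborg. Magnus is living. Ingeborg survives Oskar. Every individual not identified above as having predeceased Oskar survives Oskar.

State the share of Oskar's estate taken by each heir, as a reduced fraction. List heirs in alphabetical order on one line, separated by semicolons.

Ingeborg 1/8; Kolbein 1/4; Liv 1/4; Magnus 1/8; Trygve 1/8; Ylva 1/8

There is no surviving spouse, so the entire estate passes to Oskar's descendants per stirpes.
The estate is divided into 4 equal shares of 1/4 among Liv, Kolbein, Hakon, Brynja.
Liv is living and takes 1/4.
Kolbein is living and takes 1/4.
Hakon predeceased; the 1/4 allotted to Hakon's branch passes to Hakon's issue by representation.
The 1/4 is divided into 2 equal shares of 1/8 among Trygve, Ylva.
Trygve is living and takes 1/8.
Ylva is living and takes 1/8.
Brynja predeceased; the 1/4 allotted to Brynja's branch passes to Brynja's issue by representation.
The 1/4 is divided into 2 equal shares of 1/8 among Magnus, Ingeborg.
Magnus is living and takes 1/8.
Ingeborg is living and takes 1/8.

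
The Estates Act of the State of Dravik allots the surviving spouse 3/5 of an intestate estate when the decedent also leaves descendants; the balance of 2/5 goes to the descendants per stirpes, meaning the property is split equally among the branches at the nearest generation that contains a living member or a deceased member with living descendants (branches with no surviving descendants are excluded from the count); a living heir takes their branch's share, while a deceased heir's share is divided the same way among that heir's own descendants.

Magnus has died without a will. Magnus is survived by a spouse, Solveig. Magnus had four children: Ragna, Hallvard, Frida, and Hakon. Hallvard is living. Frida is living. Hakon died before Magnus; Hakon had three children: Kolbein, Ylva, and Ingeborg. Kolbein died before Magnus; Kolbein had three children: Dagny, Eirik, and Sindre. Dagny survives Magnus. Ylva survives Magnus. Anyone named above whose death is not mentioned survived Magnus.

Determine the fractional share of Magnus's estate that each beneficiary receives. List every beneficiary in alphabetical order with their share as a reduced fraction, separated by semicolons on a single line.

Dagny 1/90; Eirik 1/90; Frida 1/10; Hallvard 1/10; Ingeborg 1/30; Ragna 1/10; Sindre 1/90; Solveig 3/5; Ylva 1/30

Solveig, as surviving spouse, takes 3/5.
The remaining 2/5 passes to Magnus's descendants per stirpes.
The 2/5 is divided into 4 equal shares of 1/10 among Ragna, Hallvard, Frida, Hakon.
Ragna is living and takes 1/10.
Hallvard is living and takes 1/10.
Frida is living and takes 1/10.
Hakon predeceased; the 1/10 allotted to Hakon's branch passes to Hakon's issue by representation.
The 1/10 is divided into 3 equal shares of 1/30 among Kolbein, Ylva, Ingeborg.
Kolbein predeceased; the 1/30 allotted to Kolbein's branch passes to Kolbein's issue by representation.
The 1/30 is divided into 3 equal shares of 1/90 among Dagny, Eirik, Sindre.
Dagny is living and takes 1/90.
Eirik is living and takes 1/90.
Sindre is living and takes 1/90.
Ylva is living and takes 1/30.
Ingeborg is living and takes 1/30.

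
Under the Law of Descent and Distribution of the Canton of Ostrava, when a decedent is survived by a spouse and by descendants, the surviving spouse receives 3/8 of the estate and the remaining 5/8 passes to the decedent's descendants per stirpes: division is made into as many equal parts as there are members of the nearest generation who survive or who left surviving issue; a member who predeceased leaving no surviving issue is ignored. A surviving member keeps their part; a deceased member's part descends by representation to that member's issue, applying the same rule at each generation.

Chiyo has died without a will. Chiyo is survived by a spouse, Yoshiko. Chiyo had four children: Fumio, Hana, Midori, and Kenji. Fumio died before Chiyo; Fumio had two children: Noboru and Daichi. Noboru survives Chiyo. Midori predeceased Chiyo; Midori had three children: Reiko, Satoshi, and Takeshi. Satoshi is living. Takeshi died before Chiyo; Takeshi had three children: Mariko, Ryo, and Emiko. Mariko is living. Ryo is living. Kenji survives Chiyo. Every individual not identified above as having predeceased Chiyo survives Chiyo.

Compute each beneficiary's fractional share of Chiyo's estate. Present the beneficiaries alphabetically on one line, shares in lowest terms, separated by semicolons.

Daichi 5/64; Emiko 5/288; Hana 5/32; Kenji 5/32; Mariko 5/288; Noboru 5/64; Reiko 5/96; Ryo 5/288; Satoshi 5/96; Yoshiko 3/8

Yoshiko, as surviving spouse, takes 3/8.
The remaining 5/8 passes to Chiyo's descendants per stirpes.
The 5/8 is divided into 4 equal shares of 5/32 among Fumio, Hana, Midori, Kenji.
Fumio predeceased; the 5/32 allotted to Fumio's branch passes to Fumio's issue by representation.
The 5/32 is divided into 2 equal shares of 5/64 among Noboru, Daichi.
Noboru is living and takes 5/64.
Daichi is living and takes 5/64.
Hana is living and takes 5/32.
Midori predeceased; the 5/32 allotted to Midori's branch passes to Midori's issue by representation.
The 5/32 is divided into 3 equal shares of 5/96 among Reiko, Satoshi, Takeshi.
Reiko is living and takes 5/96.
Satoshi is living and takes 5/96.
Takeshi predeceased; the 5/96 allotted to Takeshi's branch passes to Takeshi's issue by representation.
The 5/96 is divided into 3 equal shares of 5/288 among Mariko, Ryo, Emiko.
Mariko is living and takes 5/288.
Ryo is living and takes 5/288.
Emiko is living and takes 5/288.
Kenji is living and takes 5/32.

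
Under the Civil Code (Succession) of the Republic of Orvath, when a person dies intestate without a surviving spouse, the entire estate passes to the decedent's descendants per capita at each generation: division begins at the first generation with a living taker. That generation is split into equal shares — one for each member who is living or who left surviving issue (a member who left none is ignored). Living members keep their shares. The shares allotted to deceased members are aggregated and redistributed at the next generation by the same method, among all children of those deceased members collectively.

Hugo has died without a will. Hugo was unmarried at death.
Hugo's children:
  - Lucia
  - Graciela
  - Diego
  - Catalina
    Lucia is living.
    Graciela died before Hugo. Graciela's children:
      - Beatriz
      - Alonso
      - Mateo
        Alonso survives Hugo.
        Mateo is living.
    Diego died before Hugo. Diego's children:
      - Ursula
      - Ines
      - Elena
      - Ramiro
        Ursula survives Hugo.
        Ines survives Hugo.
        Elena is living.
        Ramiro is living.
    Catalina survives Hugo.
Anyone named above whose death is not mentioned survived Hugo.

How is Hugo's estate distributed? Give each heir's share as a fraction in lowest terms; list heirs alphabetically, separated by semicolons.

There is no surviving spouse, so the entire estate passes to Hugo's descendants per capita at each generation.
At generation 1 (Lucia, Graciela, Diego, Catalina) there are 4 shares of (1)/4 = 1/4 each.
Living: Lucia and Catalina — each takes 1/4.
Deceased: Graciela and Diego. Their combined 1/2 is pooled and carried to generation 2.
At generation 2 (Beatriz, Alonso, Mateo, Ursula, Ines, Elena, Ramiro) there are 7 shares of (1/2)/7 = 1/14 each.
Living: Beatriz, Alonso, Mateo, Ursula, Ines, Elena, and Ramiro — each takes 1/14.

Alonso 1/14; Beatriz 1/14; Catalina 1/4; Elena 1/14; Ines 1/14; Lucia 1/4; Mateo 1/14; Ramiro 1/14; Ursula 1/14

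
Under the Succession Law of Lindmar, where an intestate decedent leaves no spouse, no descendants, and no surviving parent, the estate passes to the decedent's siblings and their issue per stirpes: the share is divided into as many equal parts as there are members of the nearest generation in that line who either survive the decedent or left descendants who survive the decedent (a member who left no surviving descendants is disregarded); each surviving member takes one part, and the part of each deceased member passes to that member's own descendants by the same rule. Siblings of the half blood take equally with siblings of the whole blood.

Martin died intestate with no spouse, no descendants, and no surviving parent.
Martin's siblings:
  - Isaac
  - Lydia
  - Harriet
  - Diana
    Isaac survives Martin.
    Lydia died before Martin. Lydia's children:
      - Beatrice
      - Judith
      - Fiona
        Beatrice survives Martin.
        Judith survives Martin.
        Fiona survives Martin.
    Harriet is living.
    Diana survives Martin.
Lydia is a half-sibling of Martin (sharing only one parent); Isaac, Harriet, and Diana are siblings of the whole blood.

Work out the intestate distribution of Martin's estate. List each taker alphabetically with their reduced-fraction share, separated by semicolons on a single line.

Beatrice 1/12; Diana 1/4; Fiona 1/12; Harriet 1/4; Isaac 1/4; Judith 1/12

No spouse, descendants, or parent survives, so the estate passes to Martin's siblings per stirpes.
Half-blood and whole-blood siblings take equally under the stated rule.
The estate is divided into 4 equal shares of 1/4 among Isaac, Lydia, Harriet, Diana.
Isaac is living and takes 1/4.
Lydia predeceased; the 1/4 allotted to Lydia's branch passes to Lydia's issue by representation.
The 1/4 is divided into 3 equal shares of 1/12 among Beatrice, Judith, Fiona.
Beatrice is living and takes 1/12.
Judith is living and takes 1/12.
Fiona is living and takes 1/12.
Harriet is living and takes 1/4.
Diana is living and takes 1/4.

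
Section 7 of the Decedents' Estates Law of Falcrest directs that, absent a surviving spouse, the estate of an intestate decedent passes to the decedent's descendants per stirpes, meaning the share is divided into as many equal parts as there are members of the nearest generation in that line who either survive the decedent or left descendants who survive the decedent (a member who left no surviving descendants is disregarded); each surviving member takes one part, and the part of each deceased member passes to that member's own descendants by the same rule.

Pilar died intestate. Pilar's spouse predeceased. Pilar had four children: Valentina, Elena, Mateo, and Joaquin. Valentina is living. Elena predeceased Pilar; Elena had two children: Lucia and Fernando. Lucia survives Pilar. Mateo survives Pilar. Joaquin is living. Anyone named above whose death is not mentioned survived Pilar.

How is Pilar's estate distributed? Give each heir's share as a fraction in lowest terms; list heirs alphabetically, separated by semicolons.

Fernando 1/8; Joaquin 1/4; Lucia 1/8; Mateo 1/4; Valentina 1/4

There is no surviving spouse, so the entire estate passes to Pilar's descendants per stirpes.
The estate is divided into 4 equal shares of 1/4 among Valentina, Elena, Mateo, Joaquin.
Valentina is living and takes 1/4.
Elena predeceased; the 1/4 allotted to Elena's branch passes to Elena's issue by representation.
The 1/4 is divided into 2 equal shares of 1/8 among Lucia, Fernando.
Lucia is living and takes 1/8.
Fernando is living and takes 1/8.
Mateo is living and takes 1/4.
Joaquin is living and takes 1/4.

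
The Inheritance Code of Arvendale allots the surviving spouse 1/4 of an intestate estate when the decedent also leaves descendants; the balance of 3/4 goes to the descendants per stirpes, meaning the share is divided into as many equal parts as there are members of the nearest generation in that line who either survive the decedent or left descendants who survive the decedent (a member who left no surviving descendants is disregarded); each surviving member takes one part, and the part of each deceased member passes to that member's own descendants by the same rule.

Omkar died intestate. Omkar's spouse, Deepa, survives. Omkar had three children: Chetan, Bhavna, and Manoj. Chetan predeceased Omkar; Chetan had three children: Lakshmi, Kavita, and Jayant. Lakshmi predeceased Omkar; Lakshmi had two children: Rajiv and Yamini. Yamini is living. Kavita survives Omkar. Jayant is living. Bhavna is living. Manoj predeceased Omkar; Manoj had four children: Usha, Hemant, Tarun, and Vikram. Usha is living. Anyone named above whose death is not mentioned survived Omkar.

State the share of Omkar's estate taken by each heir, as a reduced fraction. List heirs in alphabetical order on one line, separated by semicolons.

Bhavna 1/4; Deepa 1/4; Hemant 1/16; Jayant 1/12; Kavita 1/12; Rajiv 1/24; Tarun 1/16; Usha 1/16; Vikram 1/16; Yamini 1/24

Deepa, as surviving spouse, takes 1/4.
The remaining 3/4 passes to Omkar's descendants per stirpes.
The 3/4 is divided into 3 equal shares of 1/4 among Chetan, Bhavna, Manoj.
Chetan predeceased; the 1/4 allotted to Chetan's branch passes to Chetan's issue by representation.
The 1/4 is divided into 3 equal shares of 1/12 among Lakshmi, Kavita, Jayant.
Lakshmi predeceased; the 1/12 allotted to Lakshmi's branch passes to Lakshmi's issue by representation.
The 1/12 is divided into 2 equal shares of 1/24 among Rajiv, Yamini.
Rajiv is living and takes 1/24.
Yamini is living and takes 1/24.
Kavita is living and takes 1/12.
Jayant is living and takes 1/12.
Bhavna is living and takes 1/4.
Manoj predeceased; the 1/4 allotted to Manoj's branch passes to Manoj's issue by representation.
The 1/4 is divided into 4 equal shares of 1/16 among Usha, Hemant, Tarun, Vikram.
Usha is living and takes 1/16.
Hemant is living and takes 1/16.
Tarun is living and takes 1/16.
Vikram is living and takes 1/16.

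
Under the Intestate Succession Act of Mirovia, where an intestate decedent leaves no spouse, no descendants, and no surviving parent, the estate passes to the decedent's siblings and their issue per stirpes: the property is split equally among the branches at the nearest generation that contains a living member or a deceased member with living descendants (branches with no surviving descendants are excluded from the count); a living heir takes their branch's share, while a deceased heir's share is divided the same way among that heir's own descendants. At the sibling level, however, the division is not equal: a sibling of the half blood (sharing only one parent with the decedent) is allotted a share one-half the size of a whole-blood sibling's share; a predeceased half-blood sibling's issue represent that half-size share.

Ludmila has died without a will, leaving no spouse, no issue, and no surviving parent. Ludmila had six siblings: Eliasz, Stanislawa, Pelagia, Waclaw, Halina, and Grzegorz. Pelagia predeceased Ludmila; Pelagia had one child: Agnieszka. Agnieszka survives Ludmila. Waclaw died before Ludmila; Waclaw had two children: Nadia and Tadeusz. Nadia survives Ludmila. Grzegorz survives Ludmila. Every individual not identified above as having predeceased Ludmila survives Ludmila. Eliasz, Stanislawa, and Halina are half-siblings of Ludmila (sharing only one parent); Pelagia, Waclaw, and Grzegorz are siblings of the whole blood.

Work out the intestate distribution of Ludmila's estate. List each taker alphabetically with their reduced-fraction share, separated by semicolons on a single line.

No spouse, descendants, or parent survives, so the estate passes to Ludmila's siblings per stirpes.
Half-blood siblings count for one-half the weight of whole-blood siblings at the initial division.
Dividing 1 in proportion to weights (total weight 9/2): Eliasz (weight 1/2) → 1/9; Stanislawa (weight 1/2) → 1/9; Pelagia (weight 1) → 2/9; Waclaw (weight 1) → 2/9; Halina (weight 1/2) → 1/9; Grzegorz (weight 1) → 2/9.
Eliasz is living and takes 1/9.
Stanislawa is living and takes 1/9.
Pelagia predeceased; the 2/9 allotted to Pelagia's branch passes to Pelagia's issue by representation.
Agnieszka is the sole taker at this level and receives the full 2/9.
Waclaw predeceased; the 2/9 allotted to Waclaw's branch passes to Waclaw's issue by representation.
The 2/9 is divided into 2 equal shares of 1/9 among Nadia, Tadeusz.
Nadia is living and takes 1/9.
Tadeusz is living and takes 1/9.
Halina is living and takes 1/9.
Grzegorz is living and takes 2/9.

Agnieszka 2/9; Eliasz 1/9; Grzegorz 2/9; Halina 1/9; Nadia 1/9; Stanislawa 1/9; Tadeusz 1/9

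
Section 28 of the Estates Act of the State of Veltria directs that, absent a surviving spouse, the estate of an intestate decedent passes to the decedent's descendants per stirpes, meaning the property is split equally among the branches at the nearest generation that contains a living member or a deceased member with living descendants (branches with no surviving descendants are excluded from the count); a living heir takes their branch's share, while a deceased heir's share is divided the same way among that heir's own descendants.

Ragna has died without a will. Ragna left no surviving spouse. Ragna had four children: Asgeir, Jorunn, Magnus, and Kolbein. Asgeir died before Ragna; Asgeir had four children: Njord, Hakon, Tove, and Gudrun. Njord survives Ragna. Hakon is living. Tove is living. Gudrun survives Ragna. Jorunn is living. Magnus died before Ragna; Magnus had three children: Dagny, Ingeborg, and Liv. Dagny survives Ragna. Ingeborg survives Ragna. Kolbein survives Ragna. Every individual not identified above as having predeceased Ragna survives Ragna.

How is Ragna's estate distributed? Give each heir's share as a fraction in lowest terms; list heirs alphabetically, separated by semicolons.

There is no surviving spouse, so the entire estate passes to Ragna's descendants per stirpes.
The estate is divided into 4 equal shares of 1/4 among Asgeir, Jorunn, Magnus, Kolbein.
Asgeir predeceased; the 1/4 allotted to Asgeir's branch passes to Asgeir's issue by representation.
The 1/4 is divided into 4 equal shares of 1/16 among Njord, Hakon, Tove, Gudrun.
Njord is living and takes 1/16.
Hakon is living and takes 1/16.
Tove is living and takes 1/16.
Gudrun is living and takes 1/16.
Jorunn is living and takes 1/4.
Magnus predeceased; the 1/4 allotted to Magnus's branch passes to Magnus's issue by representation.
The 1/4 is divided into 3 equal shares of 1/12 among Dagny, Ingeborg, Liv.
Dagny is living and takes 1/12.
Ingeborg is living and takes 1/12.
Liv is living and takes 1/12.
Kolbein is living and takes 1/4.

Dagny 1/12; Gudrun 1/16; Hakon 1/16; Ingeborg 1/12; Jorunn 1/4; Kolbein 1/4; Liv 1/12; Njord 1/16; Tove 1/16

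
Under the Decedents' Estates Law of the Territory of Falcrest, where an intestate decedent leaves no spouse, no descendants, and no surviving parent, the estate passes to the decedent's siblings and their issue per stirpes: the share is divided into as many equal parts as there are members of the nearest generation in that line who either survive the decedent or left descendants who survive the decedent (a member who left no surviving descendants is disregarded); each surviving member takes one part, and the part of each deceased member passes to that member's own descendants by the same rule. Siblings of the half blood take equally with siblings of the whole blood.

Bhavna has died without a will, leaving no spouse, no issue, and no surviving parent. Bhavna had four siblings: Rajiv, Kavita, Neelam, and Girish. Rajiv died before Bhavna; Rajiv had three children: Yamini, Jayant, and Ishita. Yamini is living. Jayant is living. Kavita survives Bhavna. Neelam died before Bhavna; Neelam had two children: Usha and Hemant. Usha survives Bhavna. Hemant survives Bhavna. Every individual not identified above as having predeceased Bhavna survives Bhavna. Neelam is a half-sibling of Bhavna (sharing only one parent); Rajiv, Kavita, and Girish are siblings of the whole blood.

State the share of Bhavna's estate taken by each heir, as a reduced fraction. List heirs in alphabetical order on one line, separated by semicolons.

Girish 1/4; Hemant 1/8; Ishita 1/12; Jayant 1/12; Kavita 1/4; Usha 1/8; Yamini 1/12

No spouse, descendants, or parent survives, so the estate passes to Bhavna's siblings per stirpes.
Half-blood and whole-blood siblings take equally under the stated rule.
The estate is divided into 4 equal shares of 1/4 among Rajiv, Kavita, Neelam, Girish.
Rajiv predeceased; the 1/4 allotted to Rajiv's branch passes to Rajiv's issue by representation.
The 1/4 is divided into 3 equal shares of 1/12 among Yamini, Jayant, Ishita.
Yamini is living and takes 1/12.
Jayant is living and takes 1/12.
Ishita is living and takes 1/12.
Kavita is living and takes 1/4.
Neelam predeceased; the 1/4 allotted to Neelam's branch passes to Neelam's issue by representation.
The 1/4 is divided into 2 equal shares of 1/8 among Usha, Hemant.
Usha is living and takes 1/8.
Hemant is living and takes 1/8.
Girish is living and takes 1/4.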